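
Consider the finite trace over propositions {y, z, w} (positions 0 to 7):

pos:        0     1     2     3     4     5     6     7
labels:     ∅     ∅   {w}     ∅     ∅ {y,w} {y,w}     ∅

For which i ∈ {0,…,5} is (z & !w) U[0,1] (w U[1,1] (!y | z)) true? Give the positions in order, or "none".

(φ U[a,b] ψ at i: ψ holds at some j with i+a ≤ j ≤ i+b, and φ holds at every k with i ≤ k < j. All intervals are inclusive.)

2

Evaluate at each i in [0,5]:
  i=0: ✗ (no rhs in [0,1])
  i=1: ✗ (lhs fails at k=1 before rhs at j=2)
  i=2: ✓ (rhs at j=2)
  i=3: ✗ (no rhs in [3,4])
  i=4: ✗ (no rhs in [4,5])
  i=5: ✗ (lhs fails at k=5 before rhs at j=6)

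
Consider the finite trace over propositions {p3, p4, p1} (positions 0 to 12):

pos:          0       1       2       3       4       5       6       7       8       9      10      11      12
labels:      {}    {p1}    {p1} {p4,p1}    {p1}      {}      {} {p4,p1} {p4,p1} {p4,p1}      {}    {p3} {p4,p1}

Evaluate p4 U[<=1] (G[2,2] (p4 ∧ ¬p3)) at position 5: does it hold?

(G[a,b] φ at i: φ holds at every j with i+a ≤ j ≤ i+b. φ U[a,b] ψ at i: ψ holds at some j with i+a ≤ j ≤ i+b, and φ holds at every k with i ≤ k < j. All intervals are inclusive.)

Need some j in [5,6] with G[2,2] (p4 ∧ ¬p3), and p4 at every k in [5,j-1].
  j=5: G[2,2] (p4 ∧ ¬p3) holds; no prefix to check → satisfied.

Yes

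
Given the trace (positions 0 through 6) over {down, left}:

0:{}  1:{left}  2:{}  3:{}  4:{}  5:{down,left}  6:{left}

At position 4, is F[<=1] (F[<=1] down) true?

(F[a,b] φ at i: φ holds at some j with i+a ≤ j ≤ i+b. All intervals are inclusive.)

Holds

Check F[<=1] down at each j in [4,5]:
  j=4: holds (witness at 5)
  j=5: holds (witness at 5)
Found at j=4 → formula holds.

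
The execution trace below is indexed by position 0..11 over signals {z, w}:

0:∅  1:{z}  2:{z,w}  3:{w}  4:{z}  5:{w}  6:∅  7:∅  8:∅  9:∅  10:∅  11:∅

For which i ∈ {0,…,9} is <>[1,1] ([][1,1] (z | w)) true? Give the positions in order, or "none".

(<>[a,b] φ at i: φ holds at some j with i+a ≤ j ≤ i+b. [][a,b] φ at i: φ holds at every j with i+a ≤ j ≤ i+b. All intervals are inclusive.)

0, 1, 2, 3

Evaluate at each i in [0,9]:
  i=0: ✓ (witness j=1)
  i=1: ✓ (witness j=2)
  i=2: ✓ (witness j=3)
  i=3: ✓ (witness j=4)
  i=4: ✗ (none in [5,5])
  i=5: ✗ (none in [6,6])
  i=6: ✗ (none in [7,7])
  i=7: ✗ (none in [8,8])
  i=8: ✗ (none in [9,9])
  i=9: ✗ (none in [10,10])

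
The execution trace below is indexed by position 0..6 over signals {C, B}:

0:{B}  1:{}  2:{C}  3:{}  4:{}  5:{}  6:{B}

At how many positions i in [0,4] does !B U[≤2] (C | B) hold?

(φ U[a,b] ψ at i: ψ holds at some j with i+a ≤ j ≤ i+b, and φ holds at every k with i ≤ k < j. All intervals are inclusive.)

Evaluate at each i in [0,4]:
  i=0: ✓ (rhs at j=0)
  i=1: ✓ (rhs at j=2; lhs holds on [1,1])
  i=2: ✓ (rhs at j=2)
  i=3: ✗ (no rhs in [3,5])
  i=4: ✓ (rhs at j=6; lhs holds on [4,5])
Positions where it holds: {0, 1, 2, 4} → 4.

4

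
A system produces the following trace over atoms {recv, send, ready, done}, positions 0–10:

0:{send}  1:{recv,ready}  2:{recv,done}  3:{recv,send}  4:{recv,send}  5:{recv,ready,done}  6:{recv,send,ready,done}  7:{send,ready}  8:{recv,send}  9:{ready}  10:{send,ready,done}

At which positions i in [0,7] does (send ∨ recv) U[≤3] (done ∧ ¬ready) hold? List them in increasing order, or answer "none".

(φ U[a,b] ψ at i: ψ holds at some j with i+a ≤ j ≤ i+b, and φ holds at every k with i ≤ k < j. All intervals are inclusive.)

0, 1, 2

Evaluate at each i in [0,7]:
  i=0: ✓ (rhs at j=2; lhs holds on [0,1])
  i=1: ✓ (rhs at j=2; lhs holds on [1,1])
  i=2: ✓ (rhs at j=2)
  i=3: ✗ (no rhs in [3,6])
  i=4: ✗ (no rhs in [4,7])
  i=5: ✗ (no rhs in [5,8])
  i=6: ✗ (no rhs in [6,9])
  i=7: ✗ (no rhs in [7,10])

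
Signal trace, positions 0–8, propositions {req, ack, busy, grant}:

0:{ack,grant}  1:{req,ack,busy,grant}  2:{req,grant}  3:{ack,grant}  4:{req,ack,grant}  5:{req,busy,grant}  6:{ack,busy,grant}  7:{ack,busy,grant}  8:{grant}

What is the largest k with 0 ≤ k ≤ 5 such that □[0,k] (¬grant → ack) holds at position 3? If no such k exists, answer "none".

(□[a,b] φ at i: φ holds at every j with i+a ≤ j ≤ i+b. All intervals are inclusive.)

(¬grant → ack) must hold from j=3 onward; find where it first fails.
  j=3: holds
  j=4: holds
  j=5: holds
  j=6: holds
  j=7: holds
  j=8: holds
Holds through j=8; largest k = 5.

5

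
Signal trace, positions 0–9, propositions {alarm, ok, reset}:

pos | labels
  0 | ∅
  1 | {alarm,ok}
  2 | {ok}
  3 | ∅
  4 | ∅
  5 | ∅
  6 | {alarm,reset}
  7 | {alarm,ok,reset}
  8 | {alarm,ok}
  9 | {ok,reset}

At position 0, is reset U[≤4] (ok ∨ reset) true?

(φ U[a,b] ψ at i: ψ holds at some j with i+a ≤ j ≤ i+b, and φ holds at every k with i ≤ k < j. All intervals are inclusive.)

Need some j in [0,4] with (ok ∨ reset), and reset at every k in [0,j-1].
  j=0: (ok ∨ reset) false.
  j=1: (ok ∨ reset) holds, but reset fails at k=0 → not this j.
  j=2: (ok ∨ reset) holds, but reset fails at k=0 → not this j.
  j=3: (ok ∨ reset) false.
  j=4: (ok ∨ reset) false.
No j in the window works → until fails.

No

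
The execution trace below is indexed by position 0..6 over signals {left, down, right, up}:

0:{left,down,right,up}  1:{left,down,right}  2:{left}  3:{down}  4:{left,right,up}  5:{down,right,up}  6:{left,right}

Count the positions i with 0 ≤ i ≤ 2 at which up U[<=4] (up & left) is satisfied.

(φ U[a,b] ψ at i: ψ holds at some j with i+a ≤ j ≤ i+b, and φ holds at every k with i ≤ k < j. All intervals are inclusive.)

1

Evaluate at each i in [0,2]:
  i=0: ✓ (rhs at j=0)
  i=1: ✗ (lhs fails at k=1 before rhs at j=4)
  i=2: ✗ (lhs fails at k=2 before rhs at j=4)
Positions where it holds: {0} → 1.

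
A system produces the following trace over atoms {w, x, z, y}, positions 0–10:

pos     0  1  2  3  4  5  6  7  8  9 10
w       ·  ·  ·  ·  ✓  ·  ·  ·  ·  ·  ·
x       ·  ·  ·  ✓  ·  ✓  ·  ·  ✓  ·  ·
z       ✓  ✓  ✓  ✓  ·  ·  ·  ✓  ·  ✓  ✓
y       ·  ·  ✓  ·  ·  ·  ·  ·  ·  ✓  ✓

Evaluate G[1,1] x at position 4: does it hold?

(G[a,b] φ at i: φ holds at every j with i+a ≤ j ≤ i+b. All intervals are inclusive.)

Holds

Check x at every j in [5,5]:
  j=5: true
All positions satisfy it → formula holds.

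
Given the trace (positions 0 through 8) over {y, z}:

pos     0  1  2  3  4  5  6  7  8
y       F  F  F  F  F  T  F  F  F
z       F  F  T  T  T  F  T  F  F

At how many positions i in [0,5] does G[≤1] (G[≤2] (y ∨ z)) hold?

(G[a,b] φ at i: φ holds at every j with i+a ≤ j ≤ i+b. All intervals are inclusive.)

Evaluate at each i in [0,5]:
  i=0: ✗ (fails at j=0)
  i=1: ✗ (fails at j=1)
  i=2: ✓ (all of [2,3])
  i=3: ✓ (all of [3,4])
  i=4: ✗ (fails at j=5)
  i=5: ✗ (fails at j=5)
Positions where it holds: {2, 3} → 2.

2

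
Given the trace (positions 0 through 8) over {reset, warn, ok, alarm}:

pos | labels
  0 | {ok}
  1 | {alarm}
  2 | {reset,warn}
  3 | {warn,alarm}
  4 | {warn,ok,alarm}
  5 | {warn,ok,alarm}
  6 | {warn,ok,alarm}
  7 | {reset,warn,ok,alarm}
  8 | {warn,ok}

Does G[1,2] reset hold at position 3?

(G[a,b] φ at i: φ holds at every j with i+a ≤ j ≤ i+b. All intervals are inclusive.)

Check reset at every j in [4,5]:
  j=4: false
  j=5: false
Fails at j=4 → formula fails.

False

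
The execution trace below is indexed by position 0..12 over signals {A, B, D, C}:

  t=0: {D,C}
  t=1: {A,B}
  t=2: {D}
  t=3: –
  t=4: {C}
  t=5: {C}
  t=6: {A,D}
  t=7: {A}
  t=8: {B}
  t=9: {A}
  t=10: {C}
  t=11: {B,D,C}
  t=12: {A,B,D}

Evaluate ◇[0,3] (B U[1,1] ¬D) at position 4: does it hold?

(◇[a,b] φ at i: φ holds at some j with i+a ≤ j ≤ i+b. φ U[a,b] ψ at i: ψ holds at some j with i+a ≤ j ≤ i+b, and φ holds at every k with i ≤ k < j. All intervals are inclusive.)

No

Check (B U[1,1] ¬D) at each j in [4,7]:
  j=4: fails
  j=5: fails
  j=6: fails
  j=7: fails
No position in the window satisfies it → formula fails.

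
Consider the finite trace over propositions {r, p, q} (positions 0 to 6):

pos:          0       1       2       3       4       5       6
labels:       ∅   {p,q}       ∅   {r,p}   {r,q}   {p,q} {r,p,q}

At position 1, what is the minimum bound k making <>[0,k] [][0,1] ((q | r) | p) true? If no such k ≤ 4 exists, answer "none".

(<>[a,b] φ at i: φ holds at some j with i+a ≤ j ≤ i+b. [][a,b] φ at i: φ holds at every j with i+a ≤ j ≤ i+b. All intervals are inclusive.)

2

Scan j = 1,2,… for [][0,1] ((q | r) | p):
  j=1: fails
  j=2: fails
  j=3: holds
First hit at j=3, so smallest k = 3-1 = 2.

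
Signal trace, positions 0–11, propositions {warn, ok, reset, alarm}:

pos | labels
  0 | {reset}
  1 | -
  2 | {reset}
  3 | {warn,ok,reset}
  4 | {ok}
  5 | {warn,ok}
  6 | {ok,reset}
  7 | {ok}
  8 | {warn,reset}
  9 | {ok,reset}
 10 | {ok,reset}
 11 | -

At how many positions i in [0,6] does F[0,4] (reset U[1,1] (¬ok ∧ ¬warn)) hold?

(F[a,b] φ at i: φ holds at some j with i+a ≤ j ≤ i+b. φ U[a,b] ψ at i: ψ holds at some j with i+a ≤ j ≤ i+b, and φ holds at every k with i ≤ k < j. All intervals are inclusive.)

2

Evaluate at each i in [0,6]:
  i=0: ✓ (witness j=0)
  i=1: ✗ (none in [1,5])
  i=2: ✗ (none in [2,6])
  i=3: ✗ (none in [3,7])
  i=4: ✗ (none in [4,8])
  i=5: ✗ (none in [5,9])
  i=6: ✓ (witness j=10)
Positions where it holds: {0, 6} → 2.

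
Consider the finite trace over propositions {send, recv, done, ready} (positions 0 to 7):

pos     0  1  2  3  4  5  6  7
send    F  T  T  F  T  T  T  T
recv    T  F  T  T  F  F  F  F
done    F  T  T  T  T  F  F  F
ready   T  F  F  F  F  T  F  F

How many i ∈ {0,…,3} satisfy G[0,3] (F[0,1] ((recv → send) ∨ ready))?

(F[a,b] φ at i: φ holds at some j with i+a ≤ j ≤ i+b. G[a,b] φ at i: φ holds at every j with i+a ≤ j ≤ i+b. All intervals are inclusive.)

Evaluate at each i in [0,3]:
  i=0: ✓ (all of [0,3])
  i=1: ✓ (all of [1,4])
  i=2: ✓ (all of [2,5])
  i=3: ✓ (all of [3,6])
Positions where it holds: {0, 1, 2, 3} → 4.

4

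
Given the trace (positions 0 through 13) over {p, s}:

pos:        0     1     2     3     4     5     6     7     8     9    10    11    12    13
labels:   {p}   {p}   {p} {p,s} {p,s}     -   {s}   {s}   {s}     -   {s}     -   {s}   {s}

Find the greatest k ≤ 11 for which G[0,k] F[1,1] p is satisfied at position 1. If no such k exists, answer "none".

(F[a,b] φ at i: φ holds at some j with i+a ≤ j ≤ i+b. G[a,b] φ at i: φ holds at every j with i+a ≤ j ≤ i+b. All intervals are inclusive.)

2

F[1,1] p must hold from j=1 onward; find where it first fails.
  j=1: holds
  j=2: holds
  j=3: holds
  j=4: fails
Holds on [1,3], so largest k = 2.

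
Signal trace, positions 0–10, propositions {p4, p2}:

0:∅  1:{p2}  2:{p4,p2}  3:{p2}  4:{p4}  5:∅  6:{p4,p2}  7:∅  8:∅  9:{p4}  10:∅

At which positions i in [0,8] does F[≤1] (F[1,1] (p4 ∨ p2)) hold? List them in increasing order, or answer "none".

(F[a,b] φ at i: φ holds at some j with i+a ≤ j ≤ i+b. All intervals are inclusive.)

Evaluate at each i in [0,8]:
  i=0: ✓ (witness j=0)
  i=1: ✓ (witness j=1)
  i=2: ✓ (witness j=2)
  i=3: ✓ (witness j=3)
  i=4: ✓ (witness j=5)
  i=5: ✓ (witness j=5)
  i=6: ✗ (none in [6,7])
  i=7: ✓ (witness j=8)
  i=8: ✓ (witness j=8)

0, 1, 2, 3, 4, 5, 7, 8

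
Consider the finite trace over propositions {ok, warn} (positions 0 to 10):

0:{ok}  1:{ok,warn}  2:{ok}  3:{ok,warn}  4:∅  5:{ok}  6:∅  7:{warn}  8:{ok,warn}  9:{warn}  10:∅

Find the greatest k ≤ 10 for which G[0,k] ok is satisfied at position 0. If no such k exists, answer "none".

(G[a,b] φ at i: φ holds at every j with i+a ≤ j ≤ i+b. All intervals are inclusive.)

ok must hold from j=0 onward; find where it first fails.
  j=0: holds
  j=1: holds
  j=2: holds
  j=3: holds
  j=4: fails
Holds on [0,3], so largest k = 3.

3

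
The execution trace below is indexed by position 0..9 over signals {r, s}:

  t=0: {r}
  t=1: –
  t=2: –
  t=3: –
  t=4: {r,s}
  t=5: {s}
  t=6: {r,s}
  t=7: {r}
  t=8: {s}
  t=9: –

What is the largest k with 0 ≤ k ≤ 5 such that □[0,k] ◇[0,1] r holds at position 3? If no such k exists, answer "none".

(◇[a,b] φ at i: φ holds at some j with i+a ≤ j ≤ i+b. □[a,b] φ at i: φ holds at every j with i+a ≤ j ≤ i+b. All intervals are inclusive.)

◇[0,1] r must hold from j=3 onward; find where it first fails.
  j=3: holds
  j=4: holds
  j=5: holds
  j=6: holds
  j=7: holds
  j=8: fails
Holds on [3,7], so largest k = 4.

4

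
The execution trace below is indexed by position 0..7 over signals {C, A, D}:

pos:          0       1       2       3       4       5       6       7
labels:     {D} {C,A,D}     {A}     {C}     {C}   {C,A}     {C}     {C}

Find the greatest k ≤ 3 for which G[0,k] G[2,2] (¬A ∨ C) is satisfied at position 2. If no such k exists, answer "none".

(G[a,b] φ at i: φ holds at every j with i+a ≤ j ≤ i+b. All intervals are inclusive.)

3

G[2,2] (¬A ∨ C) must hold from j=2 onward; find where it first fails.
  j=2: holds
  j=3: holds
  j=4: holds
  j=5: holds
Holds through j=5; largest k = 3.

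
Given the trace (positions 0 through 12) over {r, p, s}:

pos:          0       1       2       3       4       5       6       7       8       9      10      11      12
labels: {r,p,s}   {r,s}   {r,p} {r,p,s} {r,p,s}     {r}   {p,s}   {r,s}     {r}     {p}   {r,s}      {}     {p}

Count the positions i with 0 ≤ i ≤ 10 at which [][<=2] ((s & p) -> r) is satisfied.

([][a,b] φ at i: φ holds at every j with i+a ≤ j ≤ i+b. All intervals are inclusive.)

8

Evaluate at each i in [0,10]:
  i=0: ✓ (all of [0,2])
  i=1: ✓ (all of [1,3])
  i=2: ✓ (all of [2,4])
  i=3: ✓ (all of [3,5])
  i=4: ✗ (fails at j=6)
  i=5: ✗ (fails at j=6)
  i=6: ✗ (fails at j=6)
  i=7: ✓ (all of [7,9])
  i=8: ✓ (all of [8,10])
  i=9: ✓ (all of [9,11])
  i=10: ✓ (all of [10,12])
Positions where it holds: {0, 1, 2, 3, 7, 8, 9, 10} → 8.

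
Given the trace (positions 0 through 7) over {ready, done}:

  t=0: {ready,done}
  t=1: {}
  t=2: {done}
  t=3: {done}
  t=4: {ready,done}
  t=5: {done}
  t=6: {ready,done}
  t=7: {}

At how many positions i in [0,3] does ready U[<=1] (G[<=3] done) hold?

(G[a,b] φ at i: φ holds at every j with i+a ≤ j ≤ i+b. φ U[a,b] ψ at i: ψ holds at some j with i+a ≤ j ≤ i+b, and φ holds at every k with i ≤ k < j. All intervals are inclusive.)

2

Evaluate at each i in [0,3]:
  i=0: ✗ (no rhs in [0,1])
  i=1: ✗ (lhs fails at k=1 before rhs at j=2)
  i=2: ✓ (rhs at j=2)
  i=3: ✓ (rhs at j=3)
Positions where it holds: {2, 3} → 2.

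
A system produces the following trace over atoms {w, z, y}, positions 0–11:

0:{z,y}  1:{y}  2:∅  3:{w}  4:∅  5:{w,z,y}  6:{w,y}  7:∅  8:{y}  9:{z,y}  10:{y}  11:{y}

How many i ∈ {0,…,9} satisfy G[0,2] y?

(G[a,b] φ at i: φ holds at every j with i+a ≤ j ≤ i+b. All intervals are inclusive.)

Evaluate at each i in [0,9]:
  i=0: ✗ (fails at j=2)
  i=1: ✗ (fails at j=2)
  i=2: ✗ (fails at j=2)
  i=3: ✗ (fails at j=3)
  i=4: ✗ (fails at j=4)
  i=5: ✗ (fails at j=7)
  i=6: ✗ (fails at j=7)
  i=7: ✗ (fails at j=7)
  i=8: ✓ (all of [8,10])
  i=9: ✓ (all of [9,11])
Positions where it holds: {8, 9} → 2.

2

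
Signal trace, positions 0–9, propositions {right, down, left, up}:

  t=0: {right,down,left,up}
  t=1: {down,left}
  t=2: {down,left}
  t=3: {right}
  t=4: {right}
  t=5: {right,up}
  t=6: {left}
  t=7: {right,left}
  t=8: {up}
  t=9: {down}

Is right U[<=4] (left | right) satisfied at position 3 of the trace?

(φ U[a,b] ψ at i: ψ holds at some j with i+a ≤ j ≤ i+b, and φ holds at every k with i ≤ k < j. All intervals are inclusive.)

Holds

Need some j in [3,7] with (left | right), and right at every k in [3,j-1].
  j=3: (left | right) holds; no prefix to check → satisfied.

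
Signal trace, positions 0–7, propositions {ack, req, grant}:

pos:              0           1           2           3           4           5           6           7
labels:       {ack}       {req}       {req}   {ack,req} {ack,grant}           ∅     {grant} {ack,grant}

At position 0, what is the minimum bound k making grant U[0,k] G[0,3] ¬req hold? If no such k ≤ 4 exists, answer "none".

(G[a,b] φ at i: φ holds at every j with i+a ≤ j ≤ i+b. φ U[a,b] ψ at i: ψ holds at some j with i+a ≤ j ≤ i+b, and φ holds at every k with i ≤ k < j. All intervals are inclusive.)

none

Need earliest j ≥ 0 with G[0,3] ¬req, and grant at every k in [0,j-1].
  j=0: rhs fails.
  j=1: rhs fails.
  j=2: rhs fails.
  j=3: rhs fails.
  j=4: rhs holds but lhs fails at k=0.
No witness within the range → none.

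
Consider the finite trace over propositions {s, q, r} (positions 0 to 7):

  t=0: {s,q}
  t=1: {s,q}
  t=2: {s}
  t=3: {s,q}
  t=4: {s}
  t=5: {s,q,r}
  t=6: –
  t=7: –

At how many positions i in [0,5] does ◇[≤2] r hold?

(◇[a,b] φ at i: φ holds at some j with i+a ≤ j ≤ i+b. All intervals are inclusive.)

Evaluate at each i in [0,5]:
  i=0: ✗ (none in [0,2])
  i=1: ✗ (none in [1,3])
  i=2: ✗ (none in [2,4])
  i=3: ✓ (witness j=5)
  i=4: ✓ (witness j=5)
  i=5: ✓ (witness j=5)
Positions where it holds: {3, 4, 5} → 3.

3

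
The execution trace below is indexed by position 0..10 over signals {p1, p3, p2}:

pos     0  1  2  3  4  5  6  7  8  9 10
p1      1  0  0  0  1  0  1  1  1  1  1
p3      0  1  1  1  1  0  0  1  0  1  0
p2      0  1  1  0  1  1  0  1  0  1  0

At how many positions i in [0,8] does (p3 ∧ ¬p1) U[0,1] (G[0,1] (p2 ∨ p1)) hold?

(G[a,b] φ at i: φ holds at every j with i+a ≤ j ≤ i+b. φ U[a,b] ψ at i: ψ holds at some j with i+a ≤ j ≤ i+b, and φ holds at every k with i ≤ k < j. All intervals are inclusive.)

Evaluate at each i in [0,8]:
  i=0: ✓ (rhs at j=0)
  i=1: ✓ (rhs at j=1)
  i=2: ✗ (no rhs in [2,3])
  i=3: ✓ (rhs at j=4; lhs holds on [3,3])
  i=4: ✓ (rhs at j=4)
  i=5: ✓ (rhs at j=5)
  i=6: ✓ (rhs at j=6)
  i=7: ✓ (rhs at j=7)
  i=8: ✓ (rhs at j=8)
Positions where it holds: {0, 1, 3, 4, 5, 6, 7, 8} → 8.

8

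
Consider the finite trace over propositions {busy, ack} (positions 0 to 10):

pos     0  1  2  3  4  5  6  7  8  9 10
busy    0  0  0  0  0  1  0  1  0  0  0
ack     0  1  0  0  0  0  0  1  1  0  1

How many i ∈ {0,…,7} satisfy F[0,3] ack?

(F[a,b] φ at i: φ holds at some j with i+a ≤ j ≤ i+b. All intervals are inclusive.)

6

Evaluate at each i in [0,7]:
  i=0: ✓ (witness j=1)
  i=1: ✓ (witness j=1)
  i=2: ✗ (none in [2,5])
  i=3: ✗ (none in [3,6])
  i=4: ✓ (witness j=7)
  i=5: ✓ (witness j=7)
  i=6: ✓ (witness j=7)
  i=7: ✓ (witness j=7)
Positions where it holds: {0, 1, 4, 5, 6, 7} → 6.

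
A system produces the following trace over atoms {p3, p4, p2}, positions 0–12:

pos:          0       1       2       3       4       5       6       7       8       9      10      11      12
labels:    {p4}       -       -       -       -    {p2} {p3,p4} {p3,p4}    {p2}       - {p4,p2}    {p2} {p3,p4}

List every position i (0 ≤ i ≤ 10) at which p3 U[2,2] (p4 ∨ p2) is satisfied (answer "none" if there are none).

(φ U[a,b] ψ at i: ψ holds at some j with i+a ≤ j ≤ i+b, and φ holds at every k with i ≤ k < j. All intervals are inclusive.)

6

Evaluate at each i in [0,10]:
  i=0: ✗ (no rhs in [2,2])
  i=1: ✗ (no rhs in [3,3])
  i=2: ✗ (no rhs in [4,4])
  i=3: ✗ (lhs fails at k=3 before rhs at j=5)
  i=4: ✗ (lhs fails at k=4 before rhs at j=6)
  i=5: ✗ (lhs fails at k=5 before rhs at j=7)
  i=6: ✓ (rhs at j=8; lhs holds on [6,7])
  i=7: ✗ (no rhs in [9,9])
  i=8: ✗ (lhs fails at k=8 before rhs at j=10)
  i=9: ✗ (lhs fails at k=9 before rhs at j=11)
  i=10: ✗ (lhs fails at k=10 before rhs at j=12)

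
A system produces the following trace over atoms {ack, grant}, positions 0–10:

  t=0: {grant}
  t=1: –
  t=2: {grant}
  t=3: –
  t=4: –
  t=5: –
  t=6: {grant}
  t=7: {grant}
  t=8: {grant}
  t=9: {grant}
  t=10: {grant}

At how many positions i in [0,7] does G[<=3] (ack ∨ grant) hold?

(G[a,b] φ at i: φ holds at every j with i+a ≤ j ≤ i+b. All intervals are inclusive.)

2

Evaluate at each i in [0,7]:
  i=0: ✗ (fails at j=1)
  i=1: ✗ (fails at j=1)
  i=2: ✗ (fails at j=3)
  i=3: ✗ (fails at j=3)
  i=4: ✗ (fails at j=4)
  i=5: ✗ (fails at j=5)
  i=6: ✓ (all of [6,9])
  i=7: ✓ (all of [7,10])
Positions where it holds: {6, 7} → 2.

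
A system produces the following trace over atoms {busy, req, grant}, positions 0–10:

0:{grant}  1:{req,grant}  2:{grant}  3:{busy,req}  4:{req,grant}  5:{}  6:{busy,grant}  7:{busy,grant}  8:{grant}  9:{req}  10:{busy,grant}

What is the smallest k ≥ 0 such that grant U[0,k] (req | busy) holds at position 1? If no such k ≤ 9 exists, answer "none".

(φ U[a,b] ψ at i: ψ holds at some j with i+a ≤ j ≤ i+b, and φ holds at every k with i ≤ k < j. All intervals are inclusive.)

0

Need earliest j ≥ 1 with (req | busy), and grant at every k in [1,j-1].
  j=1: rhs holds (empty prefix). k = 0.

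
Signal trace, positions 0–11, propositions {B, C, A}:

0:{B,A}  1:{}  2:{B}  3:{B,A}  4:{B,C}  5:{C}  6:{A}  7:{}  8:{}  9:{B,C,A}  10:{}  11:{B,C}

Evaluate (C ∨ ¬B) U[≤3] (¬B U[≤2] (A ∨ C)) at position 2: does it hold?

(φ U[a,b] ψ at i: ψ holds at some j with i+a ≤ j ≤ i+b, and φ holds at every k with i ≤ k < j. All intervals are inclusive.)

Need some j in [2,5] with (¬B U[≤2] (A ∨ C)), and (C ∨ ¬B) at every k in [2,j-1].
  j=2: (¬B U[≤2] (A ∨ C)) — fails.
  j=3: (¬B U[≤2] (A ∨ C)) holds, but (C ∨ ¬B) fails at k=2 → not this j.
  j=4: (¬B U[≤2] (A ∨ C)) holds, but (C ∨ ¬B) fails at k=2 → not this j.
  j=5: (¬B U[≤2] (A ∨ C)) holds, but (C ∨ ¬B) fails at k=2 → not this j.
No j in the window works → until fails.

False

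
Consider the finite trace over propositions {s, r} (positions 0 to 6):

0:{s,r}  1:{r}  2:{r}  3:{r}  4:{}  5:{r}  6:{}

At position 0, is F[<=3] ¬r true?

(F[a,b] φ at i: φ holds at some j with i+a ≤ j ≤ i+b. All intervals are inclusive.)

Check ¬r at each j in [0,3]:
  j=0: false
  j=1: false
  j=2: false
  j=3: false
No position in the window satisfies it → formula fails.

No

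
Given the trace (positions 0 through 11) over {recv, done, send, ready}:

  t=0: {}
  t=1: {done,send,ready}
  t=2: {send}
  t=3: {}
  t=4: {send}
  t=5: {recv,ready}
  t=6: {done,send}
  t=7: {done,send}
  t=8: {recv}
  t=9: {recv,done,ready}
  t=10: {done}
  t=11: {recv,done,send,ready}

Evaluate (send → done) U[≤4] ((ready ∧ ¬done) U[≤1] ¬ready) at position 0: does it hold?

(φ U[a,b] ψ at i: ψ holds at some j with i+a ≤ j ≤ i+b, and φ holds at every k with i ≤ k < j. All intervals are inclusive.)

Need some j in [0,4] with ((ready ∧ ¬done) U[≤1] ¬ready), and (send → done) at every k in [0,j-1].
  j=0: ((ready ∧ ¬done) U[≤1] ¬ready) holds; no prefix to check → satisfied.

Holds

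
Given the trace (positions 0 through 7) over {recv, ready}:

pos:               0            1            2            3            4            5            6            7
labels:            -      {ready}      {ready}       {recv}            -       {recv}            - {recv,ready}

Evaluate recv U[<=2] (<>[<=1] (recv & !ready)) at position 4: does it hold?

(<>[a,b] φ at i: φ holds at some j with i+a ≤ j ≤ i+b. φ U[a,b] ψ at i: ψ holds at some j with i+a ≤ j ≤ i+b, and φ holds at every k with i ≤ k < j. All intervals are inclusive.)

Need some j in [4,6] with <>[<=1] (recv & !ready), and recv at every k in [4,j-1].
  j=4: <>[<=1] (recv & !ready) holds; no prefix to check → satisfied.

True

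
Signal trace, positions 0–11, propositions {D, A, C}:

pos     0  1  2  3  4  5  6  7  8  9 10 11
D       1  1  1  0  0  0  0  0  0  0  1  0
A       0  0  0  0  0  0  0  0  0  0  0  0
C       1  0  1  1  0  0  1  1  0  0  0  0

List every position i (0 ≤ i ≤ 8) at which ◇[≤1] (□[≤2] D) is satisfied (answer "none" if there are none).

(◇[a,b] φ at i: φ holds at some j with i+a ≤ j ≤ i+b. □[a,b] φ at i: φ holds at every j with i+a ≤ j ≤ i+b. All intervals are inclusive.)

Evaluate at each i in [0,8]:
  i=0: ✓ (witness j=0)
  i=1: ✗ (none in [1,2])
  i=2: ✗ (none in [2,3])
  i=3: ✗ (none in [3,4])
  i=4: ✗ (none in [4,5])
  i=5: ✗ (none in [5,6])
  i=6: ✗ (none in [6,7])
  i=7: ✗ (none in [7,8])
  i=8: ✗ (none in [8,9])

0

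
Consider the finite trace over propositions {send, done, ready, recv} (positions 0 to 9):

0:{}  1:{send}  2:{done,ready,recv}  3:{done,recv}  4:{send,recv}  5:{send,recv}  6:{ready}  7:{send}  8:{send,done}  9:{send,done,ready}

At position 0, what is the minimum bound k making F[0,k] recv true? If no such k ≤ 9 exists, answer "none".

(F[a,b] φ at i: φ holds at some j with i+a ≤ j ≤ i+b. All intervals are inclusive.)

2

Scan j = 0,1,… for recv:
  j=0: fails
  j=1: fails
  j=2: holds
First hit at j=2, so smallest k = 2-0 = 2.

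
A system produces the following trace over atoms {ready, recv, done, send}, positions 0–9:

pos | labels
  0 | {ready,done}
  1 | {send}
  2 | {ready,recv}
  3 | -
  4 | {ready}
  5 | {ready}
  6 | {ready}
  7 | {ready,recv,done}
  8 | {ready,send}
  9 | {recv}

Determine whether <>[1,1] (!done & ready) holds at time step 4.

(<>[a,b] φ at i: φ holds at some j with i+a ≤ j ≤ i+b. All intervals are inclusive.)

Check (!done & ready) at each j in [5,5]:
  j=5: true
Found at j=5 → formula holds.

Holds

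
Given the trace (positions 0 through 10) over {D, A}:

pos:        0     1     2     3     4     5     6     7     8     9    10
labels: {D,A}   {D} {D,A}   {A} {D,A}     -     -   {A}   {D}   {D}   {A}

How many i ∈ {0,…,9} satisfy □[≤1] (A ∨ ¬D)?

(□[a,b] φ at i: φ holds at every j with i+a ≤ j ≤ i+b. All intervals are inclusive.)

5

Evaluate at each i in [0,9]:
  i=0: ✗ (fails at j=1)
  i=1: ✗ (fails at j=1)
  i=2: ✓ (all of [2,3])
  i=3: ✓ (all of [3,4])
  i=4: ✓ (all of [4,5])
  i=5: ✓ (all of [5,6])
  i=6: ✓ (all of [6,7])
  i=7: ✗ (fails at j=8)
  i=8: ✗ (fails at j=8)
  i=9: ✗ (fails at j=9)
Positions where it holds: {2, 3, 4, 5, 6} → 5.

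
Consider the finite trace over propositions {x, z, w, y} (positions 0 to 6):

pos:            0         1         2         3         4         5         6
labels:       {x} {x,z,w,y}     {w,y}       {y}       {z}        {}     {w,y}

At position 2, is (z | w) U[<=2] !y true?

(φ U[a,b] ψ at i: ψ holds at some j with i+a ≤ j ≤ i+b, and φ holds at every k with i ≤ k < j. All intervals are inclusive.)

Does not hold

Need some j in [2,4] with !y, and (z | w) at every k in [2,j-1].
  j=2: !y false.
  j=3: !y false.
  j=4: !y holds, but (z | w) fails at k=3 → not this j.
No j in the window works → until fails.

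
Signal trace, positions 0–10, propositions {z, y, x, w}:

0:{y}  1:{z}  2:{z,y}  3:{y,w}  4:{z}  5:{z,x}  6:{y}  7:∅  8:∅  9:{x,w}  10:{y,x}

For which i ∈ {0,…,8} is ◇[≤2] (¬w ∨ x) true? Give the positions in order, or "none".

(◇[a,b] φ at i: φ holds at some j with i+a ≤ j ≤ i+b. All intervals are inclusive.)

0, 1, 2, 3, 4, 5, 6, 7, 8

Evaluate at each i in [0,8]:
  i=0: ✓ (witness j=0)
  i=1: ✓ (witness j=1)
  i=2: ✓ (witness j=2)
  i=3: ✓ (witness j=4)
  i=4: ✓ (witness j=4)
  i=5: ✓ (witness j=5)
  i=6: ✓ (witness j=6)
  i=7: ✓ (witness j=7)
  i=8: ✓ (witness j=8)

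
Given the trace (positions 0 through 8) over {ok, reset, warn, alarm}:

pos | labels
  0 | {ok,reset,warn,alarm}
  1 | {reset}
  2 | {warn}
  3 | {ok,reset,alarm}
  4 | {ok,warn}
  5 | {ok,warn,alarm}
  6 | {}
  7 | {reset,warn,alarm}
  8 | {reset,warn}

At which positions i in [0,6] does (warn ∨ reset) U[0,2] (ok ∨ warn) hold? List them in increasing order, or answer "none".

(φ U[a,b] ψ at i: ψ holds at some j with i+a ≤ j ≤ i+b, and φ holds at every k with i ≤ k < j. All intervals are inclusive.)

Evaluate at each i in [0,6]:
  i=0: ✓ (rhs at j=0)
  i=1: ✓ (rhs at j=2; lhs holds on [1,1])
  i=2: ✓ (rhs at j=2)
  i=3: ✓ (rhs at j=3)
  i=4: ✓ (rhs at j=4)
  i=5: ✓ (rhs at j=5)
  i=6: ✗ (lhs fails at k=6 before rhs at j=7)

0, 1, 2, 3, 4, 5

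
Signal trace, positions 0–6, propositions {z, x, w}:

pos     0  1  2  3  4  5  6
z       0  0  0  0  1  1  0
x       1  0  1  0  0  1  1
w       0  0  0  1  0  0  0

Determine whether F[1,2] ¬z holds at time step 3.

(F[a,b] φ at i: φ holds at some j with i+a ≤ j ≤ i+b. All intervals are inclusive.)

Check ¬z at each j in [4,5]:
  j=4: false
  j=5: false
No position in the window satisfies it → formula fails.

False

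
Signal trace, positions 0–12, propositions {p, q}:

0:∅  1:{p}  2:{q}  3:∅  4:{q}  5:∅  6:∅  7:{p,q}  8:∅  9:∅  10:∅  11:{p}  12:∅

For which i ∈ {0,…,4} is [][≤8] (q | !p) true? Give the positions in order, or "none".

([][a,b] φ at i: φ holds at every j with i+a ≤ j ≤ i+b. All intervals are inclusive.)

2

Evaluate at each i in [0,4]:
  i=0: ✗ (fails at j=1)
  i=1: ✗ (fails at j=1)
  i=2: ✓ (all of [2,10])
  i=3: ✗ (fails at j=11)
  i=4: ✗ (fails at j=11)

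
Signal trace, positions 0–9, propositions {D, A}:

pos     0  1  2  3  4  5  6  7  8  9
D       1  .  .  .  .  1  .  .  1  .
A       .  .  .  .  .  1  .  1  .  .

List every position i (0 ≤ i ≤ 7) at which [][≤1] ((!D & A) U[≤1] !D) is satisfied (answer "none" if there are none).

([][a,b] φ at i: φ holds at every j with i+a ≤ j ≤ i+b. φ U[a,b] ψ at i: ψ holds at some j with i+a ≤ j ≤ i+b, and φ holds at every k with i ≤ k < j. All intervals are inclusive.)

1, 2, 3, 6

Evaluate at each i in [0,7]:
  i=0: ✗ (fails at j=0)
  i=1: ✓ (all of [1,2])
  i=2: ✓ (all of [2,3])
  i=3: ✓ (all of [3,4])
  i=4: ✗ (fails at j=5)
  i=5: ✗ (fails at j=5)
  i=6: ✓ (all of [6,7])
  i=7: ✗ (fails at j=8)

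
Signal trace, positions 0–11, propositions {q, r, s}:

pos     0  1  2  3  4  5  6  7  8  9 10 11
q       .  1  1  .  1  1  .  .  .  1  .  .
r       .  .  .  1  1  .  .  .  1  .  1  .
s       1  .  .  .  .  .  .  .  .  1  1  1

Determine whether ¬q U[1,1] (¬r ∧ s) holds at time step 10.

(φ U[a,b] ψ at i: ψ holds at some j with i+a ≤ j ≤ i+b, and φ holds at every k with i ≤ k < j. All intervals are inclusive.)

Need some j in [11,11] with (¬r ∧ s), and ¬q at every k in [10,j-1].
  j=11: (¬r ∧ s) holds; ¬q holds at every k in [10,10] → satisfied.

Yes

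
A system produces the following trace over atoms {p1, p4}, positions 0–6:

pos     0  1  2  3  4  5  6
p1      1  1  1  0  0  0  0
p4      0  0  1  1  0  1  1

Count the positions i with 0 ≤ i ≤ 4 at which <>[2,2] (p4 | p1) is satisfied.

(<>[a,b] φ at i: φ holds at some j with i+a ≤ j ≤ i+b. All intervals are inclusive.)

4

Evaluate at each i in [0,4]:
  i=0: ✓ (witness j=2)
  i=1: ✓ (witness j=3)
  i=2: ✗ (none in [4,4])
  i=3: ✓ (witness j=5)
  i=4: ✓ (witness j=6)
Positions where it holds: {0, 1, 3, 4} → 4.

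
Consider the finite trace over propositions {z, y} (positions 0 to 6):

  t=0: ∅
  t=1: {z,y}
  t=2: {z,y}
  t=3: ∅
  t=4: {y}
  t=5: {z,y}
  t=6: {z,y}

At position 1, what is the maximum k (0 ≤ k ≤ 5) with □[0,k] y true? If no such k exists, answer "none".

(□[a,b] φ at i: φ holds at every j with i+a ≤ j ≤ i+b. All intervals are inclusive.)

y must hold from j=1 onward; find where it first fails.
  j=1: holds
  j=2: holds
  j=3: fails
Holds on [1,2], so largest k = 1.

1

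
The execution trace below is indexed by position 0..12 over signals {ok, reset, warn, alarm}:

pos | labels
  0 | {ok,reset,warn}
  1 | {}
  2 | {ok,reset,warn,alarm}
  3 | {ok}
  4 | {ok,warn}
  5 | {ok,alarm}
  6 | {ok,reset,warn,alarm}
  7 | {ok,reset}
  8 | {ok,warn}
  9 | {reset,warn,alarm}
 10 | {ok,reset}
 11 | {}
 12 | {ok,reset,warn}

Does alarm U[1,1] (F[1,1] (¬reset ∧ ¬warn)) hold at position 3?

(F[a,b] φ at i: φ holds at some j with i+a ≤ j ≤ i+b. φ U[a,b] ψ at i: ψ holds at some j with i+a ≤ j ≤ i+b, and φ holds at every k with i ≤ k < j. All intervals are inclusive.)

False

Need some j in [4,4] with F[1,1] (¬reset ∧ ¬warn), and alarm at every k in [3,j-1].
  j=4: F[1,1] (¬reset ∧ ¬warn) holds, but alarm fails at k=3 → not this j.
No j in the window works → until fails.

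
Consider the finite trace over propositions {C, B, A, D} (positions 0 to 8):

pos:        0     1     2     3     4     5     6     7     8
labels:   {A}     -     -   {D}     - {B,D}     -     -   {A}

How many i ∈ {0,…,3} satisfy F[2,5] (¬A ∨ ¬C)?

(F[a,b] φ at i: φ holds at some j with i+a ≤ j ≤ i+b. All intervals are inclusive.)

4

Evaluate at each i in [0,3]:
  i=0: ✓ (witness j=2)
  i=1: ✓ (witness j=3)
  i=2: ✓ (witness j=4)
  i=3: ✓ (witness j=5)
Positions where it holds: {0, 1, 2, 3} → 4.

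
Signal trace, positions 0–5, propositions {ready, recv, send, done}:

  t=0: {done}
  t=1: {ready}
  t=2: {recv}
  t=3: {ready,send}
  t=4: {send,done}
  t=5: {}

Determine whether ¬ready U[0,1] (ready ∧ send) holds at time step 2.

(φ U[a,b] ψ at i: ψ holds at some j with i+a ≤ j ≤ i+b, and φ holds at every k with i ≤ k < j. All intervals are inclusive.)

Need some j in [2,3] with (ready ∧ send), and ¬ready at every k in [2,j-1].
  j=2: (ready ∧ send) false.
  j=3: (ready ∧ send) holds; ¬ready holds at every k in [2,2] → satisfied.

Yes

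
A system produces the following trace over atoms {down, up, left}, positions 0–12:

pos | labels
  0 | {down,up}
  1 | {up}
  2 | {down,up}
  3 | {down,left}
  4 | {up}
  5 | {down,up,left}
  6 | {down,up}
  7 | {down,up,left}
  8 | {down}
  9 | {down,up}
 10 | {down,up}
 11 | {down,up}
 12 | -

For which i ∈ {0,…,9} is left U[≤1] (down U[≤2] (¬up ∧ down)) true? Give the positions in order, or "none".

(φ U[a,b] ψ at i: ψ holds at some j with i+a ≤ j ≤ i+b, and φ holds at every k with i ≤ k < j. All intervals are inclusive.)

Evaluate at each i in [0,9]:
  i=0: ✗ (no rhs in [0,1])
  i=1: ✗ (lhs fails at k=1 before rhs at j=2)
  i=2: ✓ (rhs at j=2)
  i=3: ✓ (rhs at j=3)
  i=4: ✗ (no rhs in [4,5])
  i=5: ✓ (rhs at j=6; lhs holds on [5,5])
  i=6: ✓ (rhs at j=6)
  i=7: ✓ (rhs at j=7)
  i=8: ✓ (rhs at j=8)
  i=9: ✗ (no rhs in [9,10])

2, 3, 5, 6, 7, 8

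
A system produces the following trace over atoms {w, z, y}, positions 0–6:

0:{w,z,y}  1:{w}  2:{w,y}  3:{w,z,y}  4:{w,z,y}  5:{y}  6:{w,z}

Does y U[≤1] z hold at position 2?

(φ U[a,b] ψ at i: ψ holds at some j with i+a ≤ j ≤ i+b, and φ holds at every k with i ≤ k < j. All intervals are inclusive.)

Need some j in [2,3] with z, and y at every k in [2,j-1].
  j=2: z false.
  j=3: z holds; y holds at every k in [2,2] → satisfied.

True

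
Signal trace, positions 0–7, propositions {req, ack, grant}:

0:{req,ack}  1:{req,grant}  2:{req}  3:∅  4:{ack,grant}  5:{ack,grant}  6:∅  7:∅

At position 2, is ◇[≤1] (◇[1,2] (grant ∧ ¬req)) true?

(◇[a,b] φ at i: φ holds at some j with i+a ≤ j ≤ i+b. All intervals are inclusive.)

Holds

Check ◇[1,2] (grant ∧ ¬req) at each j in [2,3]:
  j=2: holds (witness at 4)
  j=3: holds (witness at 4)
Found at j=2 → formula holds.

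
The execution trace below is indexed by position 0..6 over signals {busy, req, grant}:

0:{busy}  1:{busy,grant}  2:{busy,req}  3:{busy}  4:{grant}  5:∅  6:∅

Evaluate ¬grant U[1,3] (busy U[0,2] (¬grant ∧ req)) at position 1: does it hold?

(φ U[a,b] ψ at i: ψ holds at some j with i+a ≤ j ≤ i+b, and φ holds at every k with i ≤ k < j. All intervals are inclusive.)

No

Need some j in [2,4] with (busy U[0,2] (¬grant ∧ req)), and ¬grant at every k in [1,j-1].
  j=2: (busy U[0,2] (¬grant ∧ req)) holds, but ¬grant fails at k=1 → not this j.
  j=3: (busy U[0,2] (¬grant ∧ req)) — fails.
  j=4: (busy U[0,2] (¬grant ∧ req)) — fails.
No j in the window works → until fails.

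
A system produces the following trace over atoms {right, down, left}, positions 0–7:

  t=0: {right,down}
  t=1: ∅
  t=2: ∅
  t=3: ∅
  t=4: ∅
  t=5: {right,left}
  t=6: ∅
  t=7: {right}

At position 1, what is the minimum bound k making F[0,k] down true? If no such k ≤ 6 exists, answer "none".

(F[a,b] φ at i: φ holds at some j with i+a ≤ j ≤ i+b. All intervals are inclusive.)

none

Scan j = 1,2,… for down:
  j=1: fails
  j=2: fails
  j=3: fails
  j=4: fails
  j=5: fails
  j=6: fails
  j=7: fails
No j in [1,7] satisfies it → none.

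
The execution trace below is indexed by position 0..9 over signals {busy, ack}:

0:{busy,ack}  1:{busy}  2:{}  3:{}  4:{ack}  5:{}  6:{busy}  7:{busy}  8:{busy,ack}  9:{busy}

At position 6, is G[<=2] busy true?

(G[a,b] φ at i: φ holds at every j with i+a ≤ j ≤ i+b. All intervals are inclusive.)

Check busy at every j in [6,8]:
  j=6: true
  j=7: true
  j=8: true
All positions satisfy it → formula holds.

Yes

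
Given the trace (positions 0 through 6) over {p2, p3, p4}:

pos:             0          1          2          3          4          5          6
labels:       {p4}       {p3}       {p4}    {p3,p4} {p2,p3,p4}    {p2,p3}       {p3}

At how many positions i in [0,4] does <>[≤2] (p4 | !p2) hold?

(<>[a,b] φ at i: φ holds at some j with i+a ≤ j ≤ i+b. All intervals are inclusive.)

5

Evaluate at each i in [0,4]:
  i=0: ✓ (witness j=0)
  i=1: ✓ (witness j=1)
  i=2: ✓ (witness j=2)
  i=3: ✓ (witness j=3)
  i=4: ✓ (witness j=4)
Positions where it holds: {0, 1, 2, 3, 4} → 5.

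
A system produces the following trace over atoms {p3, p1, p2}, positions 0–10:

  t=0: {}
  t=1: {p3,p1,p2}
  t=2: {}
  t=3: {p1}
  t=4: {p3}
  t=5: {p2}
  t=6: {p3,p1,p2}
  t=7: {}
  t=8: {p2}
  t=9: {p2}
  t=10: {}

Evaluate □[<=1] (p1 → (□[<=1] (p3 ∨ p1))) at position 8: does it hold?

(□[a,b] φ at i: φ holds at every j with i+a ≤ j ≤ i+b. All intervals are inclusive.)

Yes

Check (p1 → (□[<=1] (p3 ∨ p1))) at every j in [8,9]:
  j=8: antecedent false → ✓
  j=9: antecedent false → ✓
All positions satisfy it → formula holds.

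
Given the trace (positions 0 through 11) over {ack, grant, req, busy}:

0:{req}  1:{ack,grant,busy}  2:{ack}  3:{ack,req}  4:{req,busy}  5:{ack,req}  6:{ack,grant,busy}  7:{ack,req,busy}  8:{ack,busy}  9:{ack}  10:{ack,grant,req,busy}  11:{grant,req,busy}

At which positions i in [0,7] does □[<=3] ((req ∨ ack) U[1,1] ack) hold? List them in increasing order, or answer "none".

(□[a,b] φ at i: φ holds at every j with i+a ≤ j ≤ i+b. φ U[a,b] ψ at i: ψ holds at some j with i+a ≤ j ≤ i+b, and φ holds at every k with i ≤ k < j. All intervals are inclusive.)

Evaluate at each i in [0,7]:
  i=0: ✗ (fails at j=3)
  i=1: ✗ (fails at j=3)
  i=2: ✗ (fails at j=3)
  i=3: ✗ (fails at j=3)
  i=4: ✓ (all of [4,7])
  i=5: ✓ (all of [5,8])
  i=6: ✓ (all of [6,9])
  i=7: ✗ (fails at j=10)

4, 5, 6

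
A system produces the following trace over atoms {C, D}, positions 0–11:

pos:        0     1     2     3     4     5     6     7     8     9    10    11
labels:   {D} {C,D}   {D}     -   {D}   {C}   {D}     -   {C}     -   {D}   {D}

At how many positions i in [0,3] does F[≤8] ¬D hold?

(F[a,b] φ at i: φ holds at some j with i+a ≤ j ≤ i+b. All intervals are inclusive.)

4

Evaluate at each i in [0,3]:
  i=0: ✓ (witness j=3)
  i=1: ✓ (witness j=3)
  i=2: ✓ (witness j=3)
  i=3: ✓ (witness j=3)
Positions where it holds: {0, 1, 2, 3} → 4.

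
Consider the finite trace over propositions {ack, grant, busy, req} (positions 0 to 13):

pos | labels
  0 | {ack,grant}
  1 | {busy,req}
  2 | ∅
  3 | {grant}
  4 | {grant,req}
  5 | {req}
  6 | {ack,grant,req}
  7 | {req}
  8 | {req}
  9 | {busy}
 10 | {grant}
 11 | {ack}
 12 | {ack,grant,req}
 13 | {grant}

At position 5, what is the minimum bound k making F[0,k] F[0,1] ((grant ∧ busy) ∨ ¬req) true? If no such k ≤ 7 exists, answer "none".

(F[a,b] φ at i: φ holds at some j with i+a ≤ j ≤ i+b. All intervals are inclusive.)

Scan j = 5,6,… for F[0,1] ((grant ∧ busy) ∨ ¬req):
  j=5: fails
  j=6: fails
  j=7: fails
  j=8: holds
First hit at j=8, so smallest k = 8-5 = 3.

3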